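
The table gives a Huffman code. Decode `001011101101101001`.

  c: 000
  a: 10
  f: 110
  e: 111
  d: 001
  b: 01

Read left to right; each codeword is recognised as soon as it completes (prefix code):
  001→d | 01→b | 110→f | 110→f | 110→f | 10→a | 01→b
Decoded message: dbfffab

dbfffab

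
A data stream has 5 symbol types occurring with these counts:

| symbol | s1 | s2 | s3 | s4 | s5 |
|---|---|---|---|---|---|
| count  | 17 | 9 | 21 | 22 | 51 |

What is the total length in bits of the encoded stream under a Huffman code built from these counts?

Build the Huffman tree bottom-up:
merge s2(9) and s1(17): 26
merge s3(21) and s4(22): 43
merge 26 and 43: 69
merge s5(51) and 69: 120
The encoded length is the sum of every internal node's weight: 26 + 43 + 69 + 120 = 258 bits.

258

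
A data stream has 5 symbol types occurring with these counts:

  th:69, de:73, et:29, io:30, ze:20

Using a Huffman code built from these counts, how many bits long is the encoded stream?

Merge the two smallest weights repeatedly:
ze(20) + et(29) → 49
io(30) + 49 → 79
th(69) + de(73) → 142
79 + 142 → 221
Total encoded bits = sum of merged weights = 49 + 79 + 142 + 221 = 491.

491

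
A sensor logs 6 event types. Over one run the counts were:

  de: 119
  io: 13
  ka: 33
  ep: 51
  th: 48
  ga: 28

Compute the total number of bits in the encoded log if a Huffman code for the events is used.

Merge the two smallest weights repeatedly:
merge io(13) and ga(28): 41
merge ka(33) and 41: 74
merge th(48) and ep(51): 99
merge 74 and 99: 173
merge de(119) and 173: 292
The encoded length is the sum of every internal node's weight: 41 + 74 + 99 + 173 + 292 = 679 bits.

679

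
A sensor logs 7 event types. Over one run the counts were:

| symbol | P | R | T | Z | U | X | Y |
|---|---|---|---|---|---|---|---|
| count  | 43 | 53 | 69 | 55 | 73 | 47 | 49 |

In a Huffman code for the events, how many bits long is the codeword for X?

3

Build the tree from the bottom:
combine P(43), X(47) → 90
combine Y(49), R(53) → 102
combine Z(55), T(69) → 124
combine U(73), 90 → 163
combine 102, 124 → 226
combine 163, 226 → 389
X's leaf is at depth 3, giving a 3-bit codeword.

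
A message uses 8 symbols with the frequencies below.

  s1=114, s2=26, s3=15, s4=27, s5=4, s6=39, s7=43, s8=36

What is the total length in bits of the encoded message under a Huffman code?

Greedily combine the two least-frequent nodes:
merge s5(4) and s3(15): 19
merge 19 and s2(26): 45
merge s4(27) and s8(36): 63
merge s6(39) and s7(43): 82
merge 45 and 63: 108
merge 82 and 108: 190
merge s1(114) and 190: 304
Each symbol's bit-cost is frequency × depth; summing gives 811 bits (equivalently 19 + 45 + 63 + 82 + 108 + 190 + 304).

811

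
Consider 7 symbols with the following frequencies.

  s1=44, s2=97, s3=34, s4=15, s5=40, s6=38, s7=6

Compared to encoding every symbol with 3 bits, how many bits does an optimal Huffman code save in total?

Fixed-length: 3 bits × 274 symbols = 822 bits.
Huffman merges:
combine s7(6), s4(15) → 21
combine 21, s3(34) → 55
combine s6(38), s5(40) → 78
combine s1(44), 55 → 99
combine 78, s2(97) → 175
combine 99, 175 → 274
Huffman total = 21 + 55 + 78 + 99 + 175 + 274 = 702 bits.
Saving = 822 − 702 = 120 bits.

120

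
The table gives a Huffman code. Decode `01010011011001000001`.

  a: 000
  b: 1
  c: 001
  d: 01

ddcbdbcac

Read left to right; each codeword is recognised as soon as it completes (prefix code):
  01→d | 01→d | 001→c | 1→b | 01→d | 1→b | 001→c | 000→a | 001→c
Decoded message: ddcbdbcac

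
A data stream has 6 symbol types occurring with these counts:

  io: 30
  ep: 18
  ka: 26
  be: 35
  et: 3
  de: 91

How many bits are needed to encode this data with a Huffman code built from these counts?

Build the Huffman tree bottom-up:
merge et(3) and ep(18): 21
merge 21 and ka(26): 47
merge io(30) and be(35): 65
merge 47 and 65: 112
merge de(91) and 112: 203
Total encoded bits = sum of merged weights = 21 + 47 + 65 + 112 + 203 = 448.

448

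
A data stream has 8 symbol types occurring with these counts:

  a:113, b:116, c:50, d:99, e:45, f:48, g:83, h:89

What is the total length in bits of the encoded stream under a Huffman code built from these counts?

1906

Merge the two smallest weights repeatedly:
combine e(45), f(48) → 93
combine c(50), g(83) → 133
combine h(89), 93 → 182
combine d(99), a(113) → 212
combine b(116), 133 → 249
combine 182, 212 → 394
combine 249, 394 → 643
The encoded length is the sum of every internal node's weight: 93 + 133 + 182 + 212 + 249 + 394 + 643 = 1906 bits.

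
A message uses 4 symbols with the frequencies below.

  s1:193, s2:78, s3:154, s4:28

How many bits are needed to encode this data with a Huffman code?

819

Greedily combine the two least-frequent nodes:
combine s4(28), s2(78) → 106
combine 106, s3(154) → 260
combine s1(193), 260 → 453
The encoded length is the sum of every internal node's weight: 106 + 260 + 453 = 819 bits.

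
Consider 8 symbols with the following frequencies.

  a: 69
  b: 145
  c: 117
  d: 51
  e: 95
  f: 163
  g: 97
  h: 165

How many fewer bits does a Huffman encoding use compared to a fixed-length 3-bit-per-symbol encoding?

Fixed-length: 3 bits × 902 symbols = 2706 bits.
Huffman merges:
d(51) + a(69) → 120
e(95) + g(97) → 192
c(117) + 120 → 237
b(145) + f(163) → 308
h(165) + 192 → 357
237 + 308 → 545
357 + 545 → 902
Huffman total = 120 + 192 + 237 + 308 + 357 + 545 + 902 = 2661 bits.
Saving = 2706 − 2661 = 45 bits.

45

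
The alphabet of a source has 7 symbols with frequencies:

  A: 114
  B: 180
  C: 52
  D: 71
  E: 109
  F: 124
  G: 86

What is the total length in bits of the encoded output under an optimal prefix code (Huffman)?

2027

Merge the two smallest weights repeatedly:
C(52) + D(71) → 123
G(86) + E(109) → 195
A(114) + 123 → 237
F(124) + B(180) → 304
195 + 237 → 432
304 + 432 → 736
Each symbol's bit-cost is frequency × depth; summing gives 2027 bits (equivalently 123 + 195 + 237 + 304 + 432 + 736).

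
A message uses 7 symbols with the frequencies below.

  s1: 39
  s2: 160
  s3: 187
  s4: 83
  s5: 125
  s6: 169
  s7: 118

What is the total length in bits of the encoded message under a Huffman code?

Greedily combine the two least-frequent nodes:
combine s1(39), s4(83) → 122
combine s7(118), 122 → 240
combine s5(125), s2(160) → 285
combine s6(169), s3(187) → 356
combine 240, 285 → 525
combine 356, 525 → 881
Total encoded bits = sum of merged weights = 122 + 240 + 285 + 356 + 525 + 881 = 2409.

2409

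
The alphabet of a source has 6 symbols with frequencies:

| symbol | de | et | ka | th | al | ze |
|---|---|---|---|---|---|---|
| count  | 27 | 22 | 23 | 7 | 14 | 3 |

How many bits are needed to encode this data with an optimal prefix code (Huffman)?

Build the Huffman tree bottom-up:
combine ze(3), th(7) → 10
combine 10, al(14) → 24
combine et(22), ka(23) → 45
combine 24, de(27) → 51
combine 45, 51 → 96
The encoded length is the sum of every internal node's weight: 10 + 24 + 45 + 51 + 96 = 226 bits.

226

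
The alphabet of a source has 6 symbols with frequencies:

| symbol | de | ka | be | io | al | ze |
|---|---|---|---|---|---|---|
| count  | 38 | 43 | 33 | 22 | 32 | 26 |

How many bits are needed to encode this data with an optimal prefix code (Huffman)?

501

Greedily combine the two least-frequent nodes:
io(22) + ze(26) → 48
al(32) + be(33) → 65
de(38) + ka(43) → 81
48 + 65 → 113
81 + 113 → 194
Each symbol's bit-cost is frequency × depth; summing gives 501 bits (equivalently 48 + 65 + 81 + 113 + 194).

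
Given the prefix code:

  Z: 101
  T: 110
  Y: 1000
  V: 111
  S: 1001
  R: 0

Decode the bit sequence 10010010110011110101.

Read left to right; each codeword is recognised as soon as it completes (prefix code):
  1001→S | 0→R | 0→R | 101→Z | 1001→S | 111→V | 0→R | 101→Z
Decoded message: SRRZSVRZ

SRRZSVRZ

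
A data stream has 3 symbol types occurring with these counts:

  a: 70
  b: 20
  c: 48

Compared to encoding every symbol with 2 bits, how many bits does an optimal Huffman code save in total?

70

Fixed-length: 2 bits × 138 symbols = 276 bits.
Huffman merges:
merge b(20) and c(48): 68
merge 68 and a(70): 138
Huffman total = 68 + 138 = 206 bits.
Saving = 276 − 206 = 70 bits.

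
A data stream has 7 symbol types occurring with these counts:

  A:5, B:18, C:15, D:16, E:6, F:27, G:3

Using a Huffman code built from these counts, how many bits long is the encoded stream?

Build the Huffman tree bottom-up:
G(3) + A(5) → 8
E(6) + 8 → 14
14 + C(15) → 29
D(16) + B(18) → 34
F(27) + 29 → 56
34 + 56 → 90
Total encoded bits = sum of merged weights = 8 + 14 + 29 + 34 + 56 + 90 = 231.

231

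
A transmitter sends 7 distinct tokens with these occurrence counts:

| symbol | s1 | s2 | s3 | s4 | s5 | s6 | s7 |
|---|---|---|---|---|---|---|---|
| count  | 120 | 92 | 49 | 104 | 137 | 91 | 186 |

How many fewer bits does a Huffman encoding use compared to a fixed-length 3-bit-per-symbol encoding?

186

Fixed-length: 3 bits × 779 symbols = 2337 bits.
Huffman merges:
combine s3(49), s6(91) → 140
combine s2(92), s4(104) → 196
combine s1(120), s5(137) → 257
combine 140, s7(186) → 326
combine 196, 257 → 453
combine 326, 453 → 779
Huffman total = 140 + 196 + 257 + 326 + 453 + 779 = 2151 bits.
Saving = 2337 − 2151 = 186 bits.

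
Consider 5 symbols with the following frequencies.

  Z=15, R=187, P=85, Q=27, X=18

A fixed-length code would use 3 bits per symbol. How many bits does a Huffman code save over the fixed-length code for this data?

Fixed-length: 3 bits × 332 symbols = 996 bits.
Huffman merges:
Z(15) + X(18) → 33
Q(27) + 33 → 60
60 + P(85) → 145
145 + R(187) → 332
Huffman total = 33 + 60 + 145 + 332 = 570 bits.
Saving = 996 − 570 = 426 bits.

426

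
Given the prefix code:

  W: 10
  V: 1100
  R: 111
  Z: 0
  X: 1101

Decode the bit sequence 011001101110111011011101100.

Read left to right; each codeword is recognised as soon as it completes (prefix code):
  0→Z | 1100→V | 1101→X | 1101→X | 1101→X | 10→W | 111→R | 0→Z | 1100→V
Decoded message: ZVXXXWRZV

ZVXXXWRZV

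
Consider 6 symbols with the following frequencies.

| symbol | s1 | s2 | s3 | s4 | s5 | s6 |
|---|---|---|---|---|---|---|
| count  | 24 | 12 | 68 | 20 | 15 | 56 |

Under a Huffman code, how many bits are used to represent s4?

3

Repeatedly merge the two smallest:
merge s2(12) and s5(15): 27
merge s4(20) and s1(24): 44
merge 27 and 44: 71
merge s6(56) and s3(68): 124
merge 71 and 124: 195
s4 sits 3 levels below the root, so its codeword is 3 bits.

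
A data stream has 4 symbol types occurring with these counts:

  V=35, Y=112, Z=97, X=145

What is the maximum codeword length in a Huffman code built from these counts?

3

Merge the two lowest-weight nodes at each step:
combine V(35), Z(97) → 132
combine Y(112), 132 → 244
combine X(145), 244 → 389
The rarest symbols sit at the bottom; the longest codeword is 3 bits.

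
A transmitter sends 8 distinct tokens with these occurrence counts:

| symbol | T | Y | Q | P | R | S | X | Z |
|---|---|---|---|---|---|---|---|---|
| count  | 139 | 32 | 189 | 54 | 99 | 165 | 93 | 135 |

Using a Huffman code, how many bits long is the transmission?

Merge the two smallest weights repeatedly:
combine Y(32), P(54) → 86
combine 86, X(93) → 179
combine R(99), Z(135) → 234
combine T(139), S(165) → 304
combine 179, Q(189) → 368
combine 234, 304 → 538
combine 368, 538 → 906
Each symbol's bit-cost is frequency × depth; summing gives 2615 bits (equivalently 86 + 179 + 234 + 304 + 368 + 538 + 906).

2615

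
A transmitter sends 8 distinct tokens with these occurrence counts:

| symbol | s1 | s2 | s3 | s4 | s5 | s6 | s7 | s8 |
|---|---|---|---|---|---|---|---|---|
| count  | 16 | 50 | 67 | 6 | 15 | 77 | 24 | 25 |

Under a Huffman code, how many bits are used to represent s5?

Build the tree from the bottom:
merge s4(6) and s5(15): 21
merge s1(16) and 21: 37
merge s7(24) and s8(25): 49
merge 37 and 49: 86
merge s2(50) and s3(67): 117
merge s6(77) and 86: 163
merge 117 and 163: 280
The subtree containing s5 is merged 5 times, so code length = 5.

5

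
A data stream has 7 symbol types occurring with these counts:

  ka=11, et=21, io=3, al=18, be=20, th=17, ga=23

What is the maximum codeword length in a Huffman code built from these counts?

4

Merge the two lowest-weight nodes at each step:
combine io(3), ka(11) → 14
combine 14, th(17) → 31
combine al(18), be(20) → 38
combine et(21), ga(23) → 44
combine 31, 38 → 69
combine 44, 69 → 113
The first pair merged (io, ka) ends up deepest, at depth 4.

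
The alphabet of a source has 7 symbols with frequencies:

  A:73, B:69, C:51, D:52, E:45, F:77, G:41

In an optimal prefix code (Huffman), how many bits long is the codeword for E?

Build the tree from the bottom:
merge G(41) and E(45): 86
merge C(51) and D(52): 103
merge B(69) and A(73): 142
merge F(77) and 86: 163
merge 103 and 142: 245
merge 163 and 245: 408
The subtree containing E is merged 3 times, so code length = 3.

3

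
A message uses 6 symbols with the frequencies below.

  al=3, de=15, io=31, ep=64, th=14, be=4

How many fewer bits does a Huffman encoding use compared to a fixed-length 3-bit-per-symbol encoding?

Fixed-length: 3 bits × 131 symbols = 393 bits.
Huffman merges:
al(3) + be(4) → 7
7 + th(14) → 21
de(15) + 21 → 36
io(31) + 36 → 67
ep(64) + 67 → 131
Huffman total = 7 + 21 + 36 + 67 + 131 = 262 bits.
Saving = 393 − 262 = 131 bits.

131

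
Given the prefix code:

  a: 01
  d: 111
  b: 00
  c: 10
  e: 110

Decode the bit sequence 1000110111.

Read left to right; each codeword is recognised as soon as it completes (prefix code):
  10→c | 00→b | 110→e | 111→d
Decoded message: cbed

cbed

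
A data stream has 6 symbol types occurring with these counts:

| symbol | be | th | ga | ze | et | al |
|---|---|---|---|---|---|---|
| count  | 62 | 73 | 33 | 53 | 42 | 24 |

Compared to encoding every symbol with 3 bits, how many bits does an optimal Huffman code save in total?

Fixed-length: 3 bits × 287 symbols = 861 bits.
Huffman merges:
al(24) + ga(33) → 57
et(42) + ze(53) → 95
57 + be(62) → 119
th(73) + 95 → 168
119 + 168 → 287
Huffman total = 57 + 95 + 119 + 168 + 287 = 726 bits.
Saving = 861 − 726 = 135 bits.

135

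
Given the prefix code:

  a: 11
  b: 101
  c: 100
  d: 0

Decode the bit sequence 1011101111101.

badaab

Read left to right; each codeword is recognised as soon as it completes (prefix code):
  101→b | 11→a | 0→d | 11→a | 11→a | 101→b
Decoded message: badaab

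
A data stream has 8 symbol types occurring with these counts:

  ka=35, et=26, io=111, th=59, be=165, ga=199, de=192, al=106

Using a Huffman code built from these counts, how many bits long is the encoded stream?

2469

Build the Huffman tree bottom-up:
merge et(26) and ka(35): 61
merge th(59) and 61: 120
merge al(106) and io(111): 217
merge 120 and be(165): 285
merge de(192) and ga(199): 391
merge 217 and 285: 502
merge 391 and 502: 893
Each symbol's bit-cost is frequency × depth; summing gives 2469 bits (equivalently 61 + 120 + 217 + 285 + 391 + 502 + 893).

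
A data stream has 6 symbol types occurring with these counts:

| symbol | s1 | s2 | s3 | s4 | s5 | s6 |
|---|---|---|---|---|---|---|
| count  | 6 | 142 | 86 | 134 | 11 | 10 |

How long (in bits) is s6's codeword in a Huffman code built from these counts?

Huffman merges, smallest pair first:
s1(6) + s6(10) → 16
s5(11) + 16 → 27
27 + s3(86) → 113
113 + s4(134) → 247
s2(142) + 247 → 389
s6 sits 5 levels below the root, so its codeword is 5 bits.

5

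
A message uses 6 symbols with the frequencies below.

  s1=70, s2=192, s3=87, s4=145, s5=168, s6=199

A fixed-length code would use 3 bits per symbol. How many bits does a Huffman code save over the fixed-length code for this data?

Fixed-length: 3 bits × 861 symbols = 2583 bits.
Huffman merges:
merge s1(70) and s3(87): 157
merge s4(145) and 157: 302
merge s5(168) and s2(192): 360
merge s6(199) and 302: 501
merge 360 and 501: 861
Huffman total = 157 + 302 + 360 + 501 + 861 = 2181 bits.
Saving = 2583 − 2181 = 402 bits.

402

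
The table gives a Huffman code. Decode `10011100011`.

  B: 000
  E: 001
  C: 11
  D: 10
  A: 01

DACBC

Read left to right; each codeword is recognised as soon as it completes (prefix code):
  10→D | 01→A | 11→C | 000→B | 11→C
Decoded message: DACBC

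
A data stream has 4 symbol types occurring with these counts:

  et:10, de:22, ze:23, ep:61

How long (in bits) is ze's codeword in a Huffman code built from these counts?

2

Repeatedly merge the two smallest:
combine et(10), de(22) → 32
combine ze(23), 32 → 55
combine 55, ep(61) → 116
ze's leaf is at depth 2, giving a 2-bit codeword.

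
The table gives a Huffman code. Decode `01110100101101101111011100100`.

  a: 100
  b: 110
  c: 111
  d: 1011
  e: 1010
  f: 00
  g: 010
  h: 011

hegbbcdaa

Read left to right; each codeword is recognised as soon as it completes (prefix code):
  011→h | 1010→e | 010→g | 110→b | 110→b | 111→c | 1011→d | 100→a | 100→a
Decoded message: hegbbcdaa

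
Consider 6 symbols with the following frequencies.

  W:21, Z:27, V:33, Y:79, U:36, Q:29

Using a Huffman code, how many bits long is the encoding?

560

Merge the two smallest weights repeatedly:
W(21) + Z(27) → 48
Q(29) + V(33) → 62
U(36) + 48 → 84
62 + Y(79) → 141
84 + 141 → 225
The encoded length is the sum of every internal node's weight: 48 + 62 + 84 + 141 + 225 = 560 bits.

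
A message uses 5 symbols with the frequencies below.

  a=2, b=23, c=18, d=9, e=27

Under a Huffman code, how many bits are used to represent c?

Huffman merges, smallest pair first:
combine a(2), d(9) → 11
combine 11, c(18) → 29
combine b(23), e(27) → 50
combine 29, 50 → 79
c sits 2 levels below the root, so its codeword is 2 bits.

2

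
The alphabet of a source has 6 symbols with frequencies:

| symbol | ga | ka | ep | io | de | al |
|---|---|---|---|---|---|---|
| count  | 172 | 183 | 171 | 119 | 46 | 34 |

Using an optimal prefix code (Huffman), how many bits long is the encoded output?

Greedily combine the two least-frequent nodes:
merge al(34) and de(46): 80
merge 80 and io(119): 199
merge ep(171) and ga(172): 343
merge ka(183) and 199: 382
merge 343 and 382: 725
Total encoded bits = sum of merged weights = 80 + 199 + 343 + 382 + 725 = 1729.

1729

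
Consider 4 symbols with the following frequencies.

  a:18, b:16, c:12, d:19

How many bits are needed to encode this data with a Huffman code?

Merge the two smallest weights repeatedly:
merge c(12) and b(16): 28
merge a(18) and d(19): 37
merge 28 and 37: 65
Each symbol's bit-cost is frequency × depth; summing gives 130 bits (equivalently 28 + 37 + 65).

130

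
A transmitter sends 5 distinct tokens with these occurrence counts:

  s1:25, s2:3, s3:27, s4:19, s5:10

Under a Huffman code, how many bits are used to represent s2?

3

Huffman merges, smallest pair first:
combine s2(3), s5(10) → 13
combine 13, s4(19) → 32
combine s1(25), s3(27) → 52
combine 32, 52 → 84
The subtree containing s2 is merged 3 times, so code length = 3.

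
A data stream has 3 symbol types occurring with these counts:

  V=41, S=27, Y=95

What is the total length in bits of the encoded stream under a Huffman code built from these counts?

Merge the two smallest weights repeatedly:
merge S(27) and V(41): 68
merge 68 and Y(95): 163
The encoded length is the sum of every internal node's weight: 68 + 163 = 231 bits.

231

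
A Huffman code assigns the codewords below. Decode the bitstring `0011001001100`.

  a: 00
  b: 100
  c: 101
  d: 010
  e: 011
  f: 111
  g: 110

Read left to right; each codeword is recognised as soon as it completes (prefix code):
  00→a | 110→g | 010→d | 011→e | 00→a
Decoded message: agdea

agdea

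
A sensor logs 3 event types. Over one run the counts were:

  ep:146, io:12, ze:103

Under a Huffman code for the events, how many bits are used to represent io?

Build the tree from the bottom:
io(12) + ze(103) → 115
115 + ep(146) → 261
The subtree containing io is merged 2 times, so code length = 2.

2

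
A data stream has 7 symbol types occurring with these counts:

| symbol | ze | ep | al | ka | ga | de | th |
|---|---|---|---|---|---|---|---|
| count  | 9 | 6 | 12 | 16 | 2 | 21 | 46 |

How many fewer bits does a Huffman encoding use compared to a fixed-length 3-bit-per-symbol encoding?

Fixed-length: 3 bits × 112 symbols = 336 bits.
Huffman merges:
combine ga(2), ep(6) → 8
combine 8, ze(9) → 17
combine al(12), ka(16) → 28
combine 17, de(21) → 38
combine 28, 38 → 66
combine th(46), 66 → 112
Huffman total = 8 + 17 + 28 + 38 + 66 + 112 = 269 bits.
Saving = 336 − 269 = 67 bits.

67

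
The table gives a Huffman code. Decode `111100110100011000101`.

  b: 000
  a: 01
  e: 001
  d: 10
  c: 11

cceddedea

Read left to right; each codeword is recognised as soon as it completes (prefix code):
  11→c | 11→c | 001→e | 10→d | 10→d | 001→e | 10→d | 001→e | 01→a
Decoded message: cceddedea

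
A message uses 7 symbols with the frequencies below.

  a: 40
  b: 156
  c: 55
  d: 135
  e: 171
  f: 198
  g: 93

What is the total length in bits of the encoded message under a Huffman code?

2270

Build the Huffman tree bottom-up:
combine a(40), c(55) → 95
combine g(93), 95 → 188
combine d(135), b(156) → 291
combine e(171), 188 → 359
combine f(198), 291 → 489
combine 359, 489 → 848
Each symbol's bit-cost is frequency × depth; summing gives 2270 bits (equivalently 95 + 188 + 291 + 359 + 489 + 848).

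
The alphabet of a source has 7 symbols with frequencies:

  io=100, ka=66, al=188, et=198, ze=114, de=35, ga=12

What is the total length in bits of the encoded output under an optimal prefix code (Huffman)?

Greedily combine the two least-frequent nodes:
merge ga(12) and de(35): 47
merge 47 and ka(66): 113
merge io(100) and 113: 213
merge ze(114) and al(188): 302
merge et(198) and 213: 411
merge 302 and 411: 713
The encoded length is the sum of every internal node's weight: 47 + 113 + 213 + 302 + 411 + 713 = 1799 bits.

1799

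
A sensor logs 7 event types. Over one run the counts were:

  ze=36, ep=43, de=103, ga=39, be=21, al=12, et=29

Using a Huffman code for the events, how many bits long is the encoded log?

736

Greedily combine the two least-frequent nodes:
al(12) + be(21) → 33
et(29) + 33 → 62
ze(36) + ga(39) → 75
ep(43) + 62 → 105
75 + de(103) → 178
105 + 178 → 283
The encoded length is the sum of every internal node's weight: 33 + 62 + 75 + 105 + 178 + 283 = 736 bits.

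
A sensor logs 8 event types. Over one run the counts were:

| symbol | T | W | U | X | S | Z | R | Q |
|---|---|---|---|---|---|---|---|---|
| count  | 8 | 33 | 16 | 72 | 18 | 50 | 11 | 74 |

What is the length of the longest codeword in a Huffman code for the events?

4

Merge the two lowest-weight nodes at each step:
T(8) + R(11) → 19
U(16) + S(18) → 34
19 + W(33) → 52
34 + Z(50) → 84
52 + X(72) → 124
Q(74) + 84 → 158
124 + 158 → 282
The first pair merged (T, R) ends up deepest, at depth 4.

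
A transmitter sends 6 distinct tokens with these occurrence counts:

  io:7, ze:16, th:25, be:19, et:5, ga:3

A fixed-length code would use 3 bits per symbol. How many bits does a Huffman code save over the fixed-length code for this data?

Fixed-length: 3 bits × 75 symbols = 225 bits.
Huffman merges:
combine ga(3), et(5) → 8
combine io(7), 8 → 15
combine 15, ze(16) → 31
combine be(19), th(25) → 44
combine 31, 44 → 75
Huffman total = 8 + 15 + 31 + 44 + 75 = 173 bits.
Saving = 225 − 173 = 52 bits.

52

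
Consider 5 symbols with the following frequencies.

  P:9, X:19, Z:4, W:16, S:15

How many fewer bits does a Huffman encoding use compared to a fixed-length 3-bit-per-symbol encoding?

Fixed-length: 3 bits × 63 symbols = 189 bits.
Huffman merges:
Z(4) + P(9) → 13
13 + S(15) → 28
W(16) + X(19) → 35
28 + 35 → 63
Huffman total = 13 + 28 + 35 + 63 = 139 bits.
Saving = 189 − 139 = 50 bits.

50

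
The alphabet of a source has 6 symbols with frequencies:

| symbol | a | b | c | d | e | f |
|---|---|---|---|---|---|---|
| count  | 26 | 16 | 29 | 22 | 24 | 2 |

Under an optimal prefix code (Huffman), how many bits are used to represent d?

Repeatedly merge the two smallest:
f(2) + b(16) → 18
18 + d(22) → 40
e(24) + a(26) → 50
c(29) + 40 → 69
50 + 69 → 119
d sits 3 levels below the root, so its codeword is 3 bits.

3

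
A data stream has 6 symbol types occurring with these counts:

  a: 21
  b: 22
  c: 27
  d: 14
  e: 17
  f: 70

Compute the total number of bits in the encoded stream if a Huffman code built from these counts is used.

404

Merge the two smallest weights repeatedly:
d(14) + e(17) → 31
a(21) + b(22) → 43
c(27) + 31 → 58
43 + 58 → 101
f(70) + 101 → 171
Total encoded bits = sum of merged weights = 31 + 43 + 58 + 101 + 171 = 404.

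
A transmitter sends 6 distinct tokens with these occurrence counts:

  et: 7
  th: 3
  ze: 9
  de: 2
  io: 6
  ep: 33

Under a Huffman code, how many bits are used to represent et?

3

Huffman merges, smallest pair first:
combine de(2), th(3) → 5
combine 5, io(6) → 11
combine et(7), ze(9) → 16
combine 11, 16 → 27
combine 27, ep(33) → 60
The subtree containing et is merged 3 times, so code length = 3.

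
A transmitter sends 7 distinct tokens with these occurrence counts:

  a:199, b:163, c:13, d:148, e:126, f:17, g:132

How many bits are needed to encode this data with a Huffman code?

2062

Build the Huffman tree bottom-up:
c(13) + f(17) → 30
30 + e(126) → 156
g(132) + d(148) → 280
156 + b(163) → 319
a(199) + 280 → 479
319 + 479 → 798
Total encoded bits = sum of merged weights = 30 + 156 + 280 + 319 + 479 + 798 = 2062.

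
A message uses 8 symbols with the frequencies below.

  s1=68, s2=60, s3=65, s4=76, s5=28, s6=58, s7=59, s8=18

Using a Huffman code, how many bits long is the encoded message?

1266

Merge the two smallest weights repeatedly:
combine s8(18), s5(28) → 46
combine 46, s6(58) → 104
combine s7(59), s2(60) → 119
combine s3(65), s1(68) → 133
combine s4(76), 104 → 180
combine 119, 133 → 252
combine 180, 252 → 432
Each symbol's bit-cost is frequency × depth; summing gives 1266 bits (equivalently 46 + 104 + 119 + 133 + 180 + 252 + 432).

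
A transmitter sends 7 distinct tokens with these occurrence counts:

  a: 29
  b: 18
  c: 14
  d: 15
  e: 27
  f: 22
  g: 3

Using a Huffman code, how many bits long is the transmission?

Build the Huffman tree bottom-up:
combine g(3), c(14) → 17
combine d(15), 17 → 32
combine b(18), f(22) → 40
combine e(27), a(29) → 56
combine 32, 40 → 72
combine 56, 72 → 128
Each symbol's bit-cost is frequency × depth; summing gives 345 bits (equivalently 17 + 32 + 40 + 56 + 72 + 128).

345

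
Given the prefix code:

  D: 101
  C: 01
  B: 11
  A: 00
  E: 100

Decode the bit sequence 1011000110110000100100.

Read left to right; each codeword is recognised as soon as it completes (prefix code):
  101→D | 100→E | 01→C | 101→D | 100→E | 00→A | 100→E | 100→E
Decoded message: DECDEAEE

DECDEAEE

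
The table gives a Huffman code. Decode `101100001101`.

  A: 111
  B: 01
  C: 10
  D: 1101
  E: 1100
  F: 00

Read left to right; each codeword is recognised as soon as it completes (prefix code):
  10→C | 1100→E | 00→F | 1101→D
Decoded message: CEFD

CEFD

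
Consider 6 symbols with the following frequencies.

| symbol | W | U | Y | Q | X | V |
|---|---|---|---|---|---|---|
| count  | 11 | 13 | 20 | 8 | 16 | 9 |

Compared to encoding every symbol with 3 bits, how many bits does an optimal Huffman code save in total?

Fixed-length: 3 bits × 77 symbols = 231 bits.
Huffman merges:
merge Q(8) and V(9): 17
merge W(11) and U(13): 24
merge X(16) and 17: 33
merge Y(20) and 24: 44
merge 33 and 44: 77
Huffman total = 17 + 24 + 33 + 44 + 77 = 195 bits.
Saving = 231 − 195 = 36 bits.

36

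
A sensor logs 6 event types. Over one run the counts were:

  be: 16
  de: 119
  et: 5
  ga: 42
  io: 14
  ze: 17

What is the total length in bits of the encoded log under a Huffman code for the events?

411

Build the Huffman tree bottom-up:
merge et(5) and io(14): 19
merge be(16) and ze(17): 33
merge 19 and 33: 52
merge ga(42) and 52: 94
merge 94 and de(119): 213
The encoded length is the sum of every internal node's weight: 19 + 33 + 52 + 94 + 213 = 411 bits.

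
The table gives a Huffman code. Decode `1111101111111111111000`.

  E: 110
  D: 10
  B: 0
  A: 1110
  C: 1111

Read left to right; each codeword is recognised as soon as it completes (prefix code):
  1111→C | 10→D | 1111→C | 1111→C | 1111→C | 10→D | 0→B | 0→B
Decoded message: CDCCCDBB

CDCCCDBB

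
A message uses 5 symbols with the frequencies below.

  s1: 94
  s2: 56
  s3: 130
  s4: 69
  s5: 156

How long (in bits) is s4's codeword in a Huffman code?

3

Repeatedly merge the two smallest:
merge s2(56) and s4(69): 125
merge s1(94) and 125: 219
merge s3(130) and s5(156): 286
merge 219 and 286: 505
s4 sits 3 levels below the root, so its codeword is 3 bits.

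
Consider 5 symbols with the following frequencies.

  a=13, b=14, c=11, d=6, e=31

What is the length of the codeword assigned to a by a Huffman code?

3

Repeatedly merge the two smallest:
d(6) + c(11) → 17
a(13) + b(14) → 27
17 + 27 → 44
e(31) + 44 → 75
a's leaf is at depth 3, giving a 3-bit codeword.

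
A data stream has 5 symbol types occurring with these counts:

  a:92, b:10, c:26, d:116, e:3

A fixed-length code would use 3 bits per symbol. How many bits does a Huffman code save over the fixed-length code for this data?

Fixed-length: 3 bits × 247 symbols = 741 bits.
Huffman merges:
merge e(3) and b(10): 13
merge 13 and c(26): 39
merge 39 and a(92): 131
merge d(116) and 131: 247
Huffman total = 13 + 39 + 131 + 247 = 430 bits.
Saving = 741 − 430 = 311 bits.

311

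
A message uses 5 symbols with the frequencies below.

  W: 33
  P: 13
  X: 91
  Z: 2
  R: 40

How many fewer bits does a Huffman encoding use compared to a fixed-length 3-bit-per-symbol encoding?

Fixed-length: 3 bits × 179 symbols = 537 bits.
Huffman merges:
merge Z(2) and P(13): 15
merge 15 and W(33): 48
merge R(40) and 48: 88
merge 88 and X(91): 179
Huffman total = 15 + 48 + 88 + 179 = 330 bits.
Saving = 537 − 330 = 207 bits.

207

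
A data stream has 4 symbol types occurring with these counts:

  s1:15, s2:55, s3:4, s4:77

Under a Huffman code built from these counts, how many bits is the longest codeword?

3

Merge the two lowest-weight nodes at each step:
combine s3(4), s1(15) → 19
combine 19, s2(55) → 74
combine 74, s4(77) → 151
The first pair merged (s3, s1) ends up deepest, at depth 3.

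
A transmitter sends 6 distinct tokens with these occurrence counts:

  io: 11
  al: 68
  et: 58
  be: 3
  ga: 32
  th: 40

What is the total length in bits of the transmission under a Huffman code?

Greedily combine the two least-frequent nodes:
be(3) + io(11) → 14
14 + ga(32) → 46
th(40) + 46 → 86
et(58) + al(68) → 126
86 + 126 → 212
Total encoded bits = sum of merged weights = 14 + 46 + 86 + 126 + 212 = 484.

484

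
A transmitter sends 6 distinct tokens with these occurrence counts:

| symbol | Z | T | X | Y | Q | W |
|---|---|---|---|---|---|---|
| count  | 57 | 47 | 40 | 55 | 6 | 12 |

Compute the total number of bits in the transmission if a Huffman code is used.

Greedily combine the two least-frequent nodes:
Q(6) + W(12) → 18
18 + X(40) → 58
T(47) + Y(55) → 102
Z(57) + 58 → 115
102 + 115 → 217
Each symbol's bit-cost is frequency × depth; summing gives 510 bits (equivalently 18 + 58 + 102 + 115 + 217).

510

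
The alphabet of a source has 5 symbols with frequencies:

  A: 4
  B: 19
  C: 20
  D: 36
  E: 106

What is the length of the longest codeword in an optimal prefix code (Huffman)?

Merge the two lowest-weight nodes at each step:
merge A(4) and B(19): 23
merge C(20) and 23: 43
merge D(36) and 43: 79
merge 79 and E(106): 185
Maximum depth reached is 4.

4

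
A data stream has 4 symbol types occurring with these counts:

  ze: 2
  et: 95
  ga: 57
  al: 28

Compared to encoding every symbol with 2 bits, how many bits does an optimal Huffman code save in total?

Fixed-length: 2 bits × 182 symbols = 364 bits.
Huffman merges:
merge ze(2) and al(28): 30
merge 30 and ga(57): 87
merge 87 and et(95): 182
Huffman total = 30 + 87 + 182 = 299 bits.
Saving = 364 − 299 = 65 bits.

65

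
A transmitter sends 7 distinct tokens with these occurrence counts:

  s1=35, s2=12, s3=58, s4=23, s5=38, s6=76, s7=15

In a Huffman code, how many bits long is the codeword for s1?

Huffman merges, smallest pair first:
merge s2(12) and s7(15): 27
merge s4(23) and 27: 50
merge s1(35) and s5(38): 73
merge 50 and s3(58): 108
merge 73 and s6(76): 149
merge 108 and 149: 257
s1 sits 3 levels below the root, so its codeword is 3 bits.

3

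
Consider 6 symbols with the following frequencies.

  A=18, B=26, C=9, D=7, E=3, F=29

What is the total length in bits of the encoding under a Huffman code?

213

Merge the two smallest weights repeatedly:
merge E(3) and D(7): 10
merge C(9) and 10: 19
merge A(18) and 19: 37
merge B(26) and F(29): 55
merge 37 and 55: 92
Each symbol's bit-cost is frequency × depth; summing gives 213 bits (equivalently 10 + 19 + 37 + 55 + 92).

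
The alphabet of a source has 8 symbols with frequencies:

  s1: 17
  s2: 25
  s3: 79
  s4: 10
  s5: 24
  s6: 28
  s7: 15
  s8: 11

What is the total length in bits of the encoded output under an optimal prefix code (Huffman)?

Greedily combine the two least-frequent nodes:
combine s4(10), s8(11) → 21
combine s7(15), s1(17) → 32
combine 21, s5(24) → 45
combine s2(25), s6(28) → 53
combine 32, 45 → 77
combine 53, 77 → 130
combine s3(79), 130 → 209
Each symbol's bit-cost is frequency × depth; summing gives 567 bits (equivalently 21 + 32 + 45 + 53 + 77 + 130 + 209).

567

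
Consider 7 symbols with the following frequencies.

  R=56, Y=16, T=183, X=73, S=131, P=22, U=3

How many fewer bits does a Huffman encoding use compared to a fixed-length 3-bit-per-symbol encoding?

Fixed-length: 3 bits × 484 symbols = 1452 bits.
Huffman merges:
combine U(3), Y(16) → 19
combine 19, P(22) → 41
combine 41, R(56) → 97
combine X(73), 97 → 170
combine S(131), 170 → 301
combine T(183), 301 → 484
Huffman total = 19 + 41 + 97 + 170 + 301 + 484 = 1112 bits.
Saving = 1452 − 1112 = 340 bits.

340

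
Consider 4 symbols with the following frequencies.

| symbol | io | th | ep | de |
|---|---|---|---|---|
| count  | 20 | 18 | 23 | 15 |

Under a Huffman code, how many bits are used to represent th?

Build the tree from the bottom:
merge de(15) and th(18): 33
merge io(20) and ep(23): 43
merge 33 and 43: 76
th sits 2 levels below the root, so its codeword is 2 bits.

2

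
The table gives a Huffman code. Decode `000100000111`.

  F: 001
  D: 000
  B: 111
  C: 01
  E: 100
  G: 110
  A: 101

Read left to right; each codeword is recognised as soon as it completes (prefix code):
  000→D | 100→E | 000→D | 111→B
Decoded message: DEDB

DEDB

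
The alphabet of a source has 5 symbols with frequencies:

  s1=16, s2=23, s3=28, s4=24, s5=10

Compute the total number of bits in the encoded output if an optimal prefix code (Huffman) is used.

Merge the two smallest weights repeatedly:
combine s5(10), s1(16) → 26
combine s2(23), s4(24) → 47
combine 26, s3(28) → 54
combine 47, 54 → 101
Total encoded bits = sum of merged weights = 26 + 47 + 54 + 101 = 228.

228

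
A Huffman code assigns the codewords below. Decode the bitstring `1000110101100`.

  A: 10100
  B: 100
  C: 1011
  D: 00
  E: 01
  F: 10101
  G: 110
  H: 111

Read left to right; each codeword is recognised as soon as it completes (prefix code):
  100→B | 01→E | 10101→F | 100→B
Decoded message: BEFB

BEFB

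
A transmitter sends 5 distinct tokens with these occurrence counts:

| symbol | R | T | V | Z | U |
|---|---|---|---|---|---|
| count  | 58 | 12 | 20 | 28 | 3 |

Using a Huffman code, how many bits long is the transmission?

234

Build the Huffman tree bottom-up:
U(3) + T(12) → 15
15 + V(20) → 35
Z(28) + 35 → 63
R(58) + 63 → 121
The encoded length is the sum of every internal node's weight: 15 + 35 + 63 + 121 = 234 bits.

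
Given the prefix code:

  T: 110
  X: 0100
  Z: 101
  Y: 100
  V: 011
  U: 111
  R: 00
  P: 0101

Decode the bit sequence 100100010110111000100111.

YYPZTRYU

Read left to right; each codeword is recognised as soon as it completes (prefix code):
  100→Y | 100→Y | 0101→P | 101→Z | 110→T | 00→R | 100→Y | 111→U
Decoded message: YYPZTRYU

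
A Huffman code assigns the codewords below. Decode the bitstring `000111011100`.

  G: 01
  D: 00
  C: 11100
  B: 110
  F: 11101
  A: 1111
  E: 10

DGBC

Read left to right; each codeword is recognised as soon as it completes (prefix code):
  00→D | 01→G | 110→B | 11100→C
Decoded message: DGBC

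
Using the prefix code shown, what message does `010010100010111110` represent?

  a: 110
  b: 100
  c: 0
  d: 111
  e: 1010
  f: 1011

cbeccfdc

Read left to right; each codeword is recognised as soon as it completes (prefix code):
  0→c | 100→b | 1010→e | 0→c | 0→c | 1011→f | 111→d | 0→c
Decoded message: cbeccfdc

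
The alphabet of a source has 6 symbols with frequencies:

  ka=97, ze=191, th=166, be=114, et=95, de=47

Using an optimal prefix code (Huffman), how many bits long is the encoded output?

Merge the two smallest weights repeatedly:
merge de(47) and et(95): 142
merge ka(97) and be(114): 211
merge 142 and th(166): 308
merge ze(191) and 211: 402
merge 308 and 402: 710
The encoded length is the sum of every internal node's weight: 142 + 211 + 308 + 402 + 710 = 1773 bits.

1773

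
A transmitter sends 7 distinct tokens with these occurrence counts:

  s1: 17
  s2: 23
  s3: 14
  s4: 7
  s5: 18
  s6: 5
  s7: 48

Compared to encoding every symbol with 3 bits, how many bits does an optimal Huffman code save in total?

59

Fixed-length: 3 bits × 132 symbols = 396 bits.
Huffman merges:
merge s6(5) and s4(7): 12
merge 12 and s3(14): 26
merge s1(17) and s5(18): 35
merge s2(23) and 26: 49
merge 35 and s7(48): 83
merge 49 and 83: 132
Huffman total = 12 + 26 + 35 + 49 + 83 + 132 = 337 bits.
Saving = 396 − 337 = 59 bits.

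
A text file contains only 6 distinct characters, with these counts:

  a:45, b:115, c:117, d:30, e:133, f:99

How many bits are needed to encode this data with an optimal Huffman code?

1327

Merge the two smallest weights repeatedly:
combine d(30), a(45) → 75
combine 75, f(99) → 174
combine b(115), c(117) → 232
combine e(133), 174 → 307
combine 232, 307 → 539
Total encoded bits = sum of merged weights = 75 + 174 + 232 + 307 + 539 = 1327.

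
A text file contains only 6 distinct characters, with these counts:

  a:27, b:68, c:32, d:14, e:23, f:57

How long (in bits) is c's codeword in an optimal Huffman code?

3

Huffman merges, smallest pair first:
combine d(14), e(23) → 37
combine a(27), c(32) → 59
combine 37, f(57) → 94
combine 59, b(68) → 127
combine 94, 127 → 221
c's leaf is at depth 3, giving a 3-bit codeword.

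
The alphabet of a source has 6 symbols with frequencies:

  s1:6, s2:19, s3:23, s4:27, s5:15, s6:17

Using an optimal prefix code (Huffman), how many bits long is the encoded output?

271

Merge the two smallest weights repeatedly:
combine s1(6), s5(15) → 21
combine s6(17), s2(19) → 36
combine 21, s3(23) → 44
combine s4(27), 36 → 63
combine 44, 63 → 107
The encoded length is the sum of every internal node's weight: 21 + 36 + 44 + 63 + 107 = 271 bits.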